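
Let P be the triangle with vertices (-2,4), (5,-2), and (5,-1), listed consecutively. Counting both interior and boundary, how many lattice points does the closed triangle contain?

Using the shoelace formula, 2A = |((-2)·(-2) − 5·4) + (5·(-1) − 5·(-2)) + (5·4 − (-2)·(-1))| = 7, so the area is 7/2.
Summing gcd(|Δx|,|Δy|) over the edges gives the boundary count: gcd(7,6) + gcd(0,1) + gcd(7,5) = 1+1+1 = 3.
Pick's theorem gives I = A − B/2 + 1 = 7/2 − 3/2 + 1 = 3, so the closed region contains I + B = 3 + 3 = 6 lattice points.

6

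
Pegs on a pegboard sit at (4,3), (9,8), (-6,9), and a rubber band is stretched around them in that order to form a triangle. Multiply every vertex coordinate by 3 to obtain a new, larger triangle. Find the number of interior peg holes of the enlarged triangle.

349

Using the shoelace formula, 2A = |[4·8 − 9·3] + [9·9 − (-6)·8] + [(-6)·3 − 4·9]| = 80, so the area is 40.
Along each edge there are gcd(|Δx|,|Δy|)+1 lattice points, so counting each shared vertex once the boundary has gcd(5,5) + gcd(15,1) + gcd(10,6) = 5+1+2 = 8.
Scaling by 3 multiplies the area by 3² = 9 (so the new area is 360) and multiplies the boundary lattice-point count by 3, giving 24.
By Pick's theorem, the interior count of the dilated polygon is 360 − 24/2 + 1 = 349.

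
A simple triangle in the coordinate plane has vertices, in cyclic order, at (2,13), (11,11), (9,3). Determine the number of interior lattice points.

By the shoelace formula, twice the signed area is |(2·11 − 11·13) + (11·3 − 9·11) + (9·13 − 2·3)| = 76, so the area is 38.
Summing gcd(|Δx|,|Δy|) over the edges gives the boundary count: gcd(9,2) + gcd(2,8) + gcd(7,10) = 1+2+1 = 4.
By Pick's theorem A = I + B/2 − 1, so I = 38 − 4/2 + 1 = 37.

37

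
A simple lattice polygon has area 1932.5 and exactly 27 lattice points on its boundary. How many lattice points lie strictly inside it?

1920

From Pick's theorem, I = A − B/2 + 1 = 1932.5 − 27/2 + 1 = 1920.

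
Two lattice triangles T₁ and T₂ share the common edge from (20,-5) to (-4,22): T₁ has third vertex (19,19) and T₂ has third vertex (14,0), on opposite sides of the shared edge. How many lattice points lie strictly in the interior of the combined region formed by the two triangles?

The union is the simple quadrilateral with vertices (20,-5), (19,19), (-4,22), (14,0) in order.
By the shoelace formula, twice the signed area is |[20·19 − 19·(-5)] + [19·22 − (-4)·19] + [(-4)·0 − 14·22] + [14·(-5) − 20·0]| = 591, so the area is 591/2.
The number of boundary lattice points is Σ gcd(|Δx|,|Δy|) = gcd(1,24) + gcd(23,3) + gcd(18,22) + gcd(6,5) = 1+1+2+1 = 5.
By Pick's theorem I = A − B/2 + 1 = 591/2 − 5/2 + 1 = 294.

294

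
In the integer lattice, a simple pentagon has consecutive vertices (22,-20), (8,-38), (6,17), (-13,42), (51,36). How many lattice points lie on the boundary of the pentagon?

7

Summing gcd(|Δx|,|Δy|) over the edges gives the boundary count: gcd(14,18) + gcd(2,55) + gcd(19,25) + gcd(64,6) + gcd(29,56) = 2+1+1+2+1 = 7.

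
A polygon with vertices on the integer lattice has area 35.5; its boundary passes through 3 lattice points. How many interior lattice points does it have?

From Pick's theorem, I = A − B/2 + 1 = 35.5 − 3/2 + 1 = 35.

35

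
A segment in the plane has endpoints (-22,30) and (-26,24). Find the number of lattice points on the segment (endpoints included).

3

The number of lattice points on a segment between lattice points is gcd(|Δx|,|Δy|) + 1 = gcd(4,6) + 1 = 2 + 1 = 3.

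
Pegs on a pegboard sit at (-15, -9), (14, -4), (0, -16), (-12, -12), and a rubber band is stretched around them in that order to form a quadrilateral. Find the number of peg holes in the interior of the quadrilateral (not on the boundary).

Using the shoelace formula, 2A = |((-15)·(-4) − 14·(-9)) + (14·(-16) − 0·(-4)) + (0·(-12) − (-12)·(-16)) + ((-12)·(-9) − (-15)·(-12))| = 302, so the area is 151.
Summing gcd(|Δx|,|Δy|) over the edges gives the boundary count: gcd(29,5) + gcd(14,12) + gcd(12,4) + gcd(3,3) = 1+2+4+3 = 10.
Pick's theorem gives I = A − B/2 + 1 = 151 − 10/2 + 1 = 147.

147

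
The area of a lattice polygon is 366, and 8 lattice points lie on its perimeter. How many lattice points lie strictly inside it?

Pick's theorem A = I + B/2 − 1 rearranges to I = A − B/2 + 1 = 366 − 8/2 + 1 = 363.

363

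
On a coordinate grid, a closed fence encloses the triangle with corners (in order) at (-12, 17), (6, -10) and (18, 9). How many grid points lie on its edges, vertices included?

Summing gcd(|Δx|,|Δy|) over the edges gives the boundary count: gcd(18,27) + gcd(12,19) + gcd(30,8) = 9+1+2 = 12.

12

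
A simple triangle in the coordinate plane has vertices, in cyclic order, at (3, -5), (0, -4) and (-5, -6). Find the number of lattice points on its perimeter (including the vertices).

The number of boundary lattice points is Σ gcd(|Δx|,|Δy|) = gcd(3,1) + gcd(5,2) + gcd(8,1) = 1+1+1 = 3.

3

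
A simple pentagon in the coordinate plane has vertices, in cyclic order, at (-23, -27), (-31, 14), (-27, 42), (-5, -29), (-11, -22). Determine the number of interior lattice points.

By the shoelace formula, twice the signed area is |[(-23)·14 − (-31)·(-27)] + [(-31)·42 − (-27)·14] + [(-27)·(-29) − (-5)·42] + [(-5)·(-22) − (-11)·(-29)] + [(-11)·(-27) − (-23)·(-22)]| = 1508, so the area is 754.
Summing gcd(|Δx|,|Δy|) over the edges gives the boundary count: gcd(8,41) + gcd(4,28) + gcd(22,71) + gcd(6,7) + gcd(12,5) = 1+4+1+1+1 = 8.
Pick's theorem gives I = A − B/2 + 1 = 754 − 8/2 + 1 = 751.

751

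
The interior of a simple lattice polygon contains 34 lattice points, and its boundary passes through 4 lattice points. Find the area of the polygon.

35

By Pick's theorem, A = I + B/2 − 1 = 34 + 4/2 − 1 = 35.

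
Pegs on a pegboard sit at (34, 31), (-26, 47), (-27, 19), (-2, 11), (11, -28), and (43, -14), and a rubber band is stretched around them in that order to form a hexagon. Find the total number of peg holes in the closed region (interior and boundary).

2873

Using the shoelace formula, 2A = |[34·47 − (-26)·31] + [(-26)·19 − (-27)·47] + [(-27)·11 − (-2)·19] + [(-2)·(-28) − 11·11] + [11·(-14) − 43·(-28)] + [43·31 − 34·(-14)]| = 5714, so the area is 2857.
The number of boundary lattice points is Σ gcd(|Δx|,|Δy|) = gcd(60,16) + gcd(1,28) + gcd(25,8) + gcd(13,39) + gcd(32,14) + gcd(9,45) = 4+1+1+13+2+9 = 30.
Pick's theorem gives I = A − B/2 + 1 = 2857 − 30/2 + 1 = 2843, so the closed region contains I + B = 2843 + 30 = 2873 lattice points.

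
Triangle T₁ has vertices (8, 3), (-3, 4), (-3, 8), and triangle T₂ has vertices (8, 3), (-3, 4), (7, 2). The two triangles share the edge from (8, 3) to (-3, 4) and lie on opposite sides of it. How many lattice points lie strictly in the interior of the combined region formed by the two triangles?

25

The union is the simple quadrilateral with vertices (8, 3), (-3, 8), (-3, 4), (7, 2) in order.
The shoelace formula gives twice the area as |(8·8 − (-3)·3) + ((-3)·4 − (-3)·8) + ((-3)·2 − 7·4) + (7·3 − 8·2)| = 56, so the area is 28.
Summing gcd(|Δx|,|Δy|) over the edges gives the boundary count: gcd(11,5) + gcd(0,4) + gcd(10,2) + gcd(1,1) = 1+4+2+1 = 8.
By Pick's theorem I = A − B/2 + 1 = 28 − 8/2 + 1 = 25.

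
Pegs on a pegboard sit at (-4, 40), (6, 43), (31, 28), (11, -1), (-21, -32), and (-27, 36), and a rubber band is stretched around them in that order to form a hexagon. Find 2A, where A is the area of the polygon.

By the shoelace formula, twice the signed area is |((-4)·43 − 6·40) + (6·28 − 31·43) + (31·(-1) − 11·28) + (11·(-32) − (-21)·(-1)) + ((-21)·36 − (-27)·(-32)) + ((-27)·40 − (-4)·36)| = 4845, so the area is 2422.5.

4845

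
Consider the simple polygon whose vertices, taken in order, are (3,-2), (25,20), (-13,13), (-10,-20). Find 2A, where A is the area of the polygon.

1165

Using the shoelace formula, 2A = |(3·20 − 25·(-2)) + (25·13 − (-13)·20) + ((-13)·(-20) − (-10)·13) + ((-10)·(-2) − 3·(-20))| = 1165, so the area is 1165/2.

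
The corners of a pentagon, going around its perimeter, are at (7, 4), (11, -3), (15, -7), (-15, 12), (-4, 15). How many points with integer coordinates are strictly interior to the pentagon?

152

By the shoelace formula, twice the signed area is |(7·(-3) − 11·4) + (11·(-7) − 15·(-3)) + (15·12 − (-15)·(-7)) + ((-15)·15 − (-4)·12) + ((-4)·4 − 7·15)| = 320, so the area is 160.
Along each edge there are gcd(|Δx|,|Δy|)+1 lattice points, so counting each shared vertex once the boundary has gcd(4,7) + gcd(4,4) + gcd(30,19) + gcd(11,3) + gcd(11,11) = 1+4+1+1+11 = 18.
Pick's theorem gives I = A − B/2 + 1 = 160 − 18/2 + 1 = 152.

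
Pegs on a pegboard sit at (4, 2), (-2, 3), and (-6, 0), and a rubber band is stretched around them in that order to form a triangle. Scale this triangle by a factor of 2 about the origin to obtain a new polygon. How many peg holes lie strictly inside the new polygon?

By the shoelace formula, twice the signed area is |[4·3 − (-2)·2] + [(-2)·0 − (-6)·3] + [(-6)·2 − 4·0]| = 22, so the area is 11.
The number of boundary lattice points is Σ gcd(|Δx|,|Δy|) = gcd(6,1) + gcd(4,3) + gcd(10,2) = 1+1+2 = 4.
Scaling by 2 multiplies the area by 2² = 4 (so the new area is 44) and multiplies the boundary lattice-point count by 2, giving 8.
By Pick's theorem, the interior count of the dilated polygon is 44 − 8/2 + 1 = 41.

41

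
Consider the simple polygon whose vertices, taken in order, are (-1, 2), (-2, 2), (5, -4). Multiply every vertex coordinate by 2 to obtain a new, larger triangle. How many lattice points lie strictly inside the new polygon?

5

The shoelace formula gives twice the area as |((-1)·2 − (-2)·2) + ((-2)·(-4) − 5·2) + (5·2 − (-1)·(-4))| = 6, so the area is 3.
Along each edge there are gcd(|Δx|,|Δy|)+1 lattice points, so counting each shared vertex once the boundary has gcd(1,0) + gcd(7,6) + gcd(6,6) = 1+1+6 = 8.
Scaling by 2 multiplies the area by 2² = 4 (so the new area is 12) and multiplies the boundary lattice-point count by 2, giving 16.
By Pick's theorem, the interior count of the dilated polygon is 12 − 16/2 + 1 = 5.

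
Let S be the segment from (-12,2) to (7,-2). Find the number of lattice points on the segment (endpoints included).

The number of lattice points on a segment between lattice points is gcd(|Δx|,|Δy|) + 1 = gcd(19,4) + 1 = 1 + 1 = 2.

2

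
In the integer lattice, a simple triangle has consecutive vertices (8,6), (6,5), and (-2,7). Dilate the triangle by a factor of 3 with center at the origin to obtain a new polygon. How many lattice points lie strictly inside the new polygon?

49

By the shoelace formula, twice the signed area is |(8·5 − 6·6) + (6·7 − (-2)·5) + ((-2)·6 − 8·7)| = 12, so the area is 6.
Summing gcd(|Δx|,|Δy|) over the edges gives the boundary count: gcd(2,1) + gcd(8,2) + gcd(10,1) = 1+2+1 = 4.
Scaling by 3 multiplies the area by 3² = 9 (so the new area is 54) and multiplies the boundary lattice-point count by 3, giving 12.
By Pick's theorem, the interior count of the dilated polygon is 54 − 12/2 + 1 = 49.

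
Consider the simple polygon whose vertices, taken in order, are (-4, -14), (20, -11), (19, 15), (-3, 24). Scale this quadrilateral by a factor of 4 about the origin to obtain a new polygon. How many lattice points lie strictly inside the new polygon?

The shoelace formula gives twice the area as |((-4)·(-11) − 20·(-14)) + (20·15 − 19·(-11)) + (19·24 − (-3)·15) + ((-3)·(-14) − (-4)·24)| = 1472, so the area is 736.
Summing gcd(|Δx|,|Δy|) over the edges gives the boundary count: gcd(24,3) + gcd(1,26) + gcd(22,9) + gcd(1,38) = 3+1+1+1 = 6.
Scaling by 4 multiplies the area by 4² = 16 (so the new area is 11776) and multiplies the boundary lattice-point count by 4, giving 24.
By Pick's theorem, the interior count of the dilated polygon is 11776 − 24/2 + 1 = 11765.

11765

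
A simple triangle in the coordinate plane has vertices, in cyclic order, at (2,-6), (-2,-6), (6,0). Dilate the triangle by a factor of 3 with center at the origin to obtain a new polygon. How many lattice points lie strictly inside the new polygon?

97

Using the shoelace formula, 2A = |[2·(-6) − (-2)·(-6)] + [(-2)·0 − 6·(-6)] + [6·(-6) − 2·0]| = 24, so the area is 12.
The number of boundary lattice points is Σ gcd(|Δx|,|Δy|) = gcd(4,0) + gcd(8,6) + gcd(4,6) = 4+2+2 = 8.
Scaling by 3 multiplies the area by 3² = 9 (so the new area is 108) and multiplies the boundary lattice-point count by 3, giving 24.
By Pick's theorem, the interior count of the dilated polygon is 108 − 24/2 + 1 = 97.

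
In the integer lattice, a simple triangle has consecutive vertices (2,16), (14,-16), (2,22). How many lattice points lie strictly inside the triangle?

31

Using the shoelace formula, 2A = |(2·(-16) − 14·16) + (14·22 − 2·(-16)) + (2·16 − 2·22)| = 72, so the area is 36.
Along each edge there are gcd(|Δx|,|Δy|)+1 lattice points, so counting each shared vertex once the boundary has gcd(12,32) + gcd(12,38) + gcd(0,6) = 4+2+6 = 12.
By Pick's theorem A = I + B/2 − 1, so I = 36 − 12/2 + 1 = 31.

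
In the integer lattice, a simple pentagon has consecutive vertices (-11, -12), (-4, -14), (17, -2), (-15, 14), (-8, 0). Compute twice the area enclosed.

768

Using the shoelace formula, 2A = |[(-11)·(-14) − (-4)·(-12)] + [(-4)·(-2) − 17·(-14)] + [17·14 − (-15)·(-2)] + [(-15)·0 − (-8)·14] + [(-8)·(-12) − (-11)·0]| = 768, so the area is 384.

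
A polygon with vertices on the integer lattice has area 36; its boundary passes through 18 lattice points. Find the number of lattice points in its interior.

From Pick's theorem, I = A − B/2 + 1 = 36 − 18/2 + 1 = 28.

28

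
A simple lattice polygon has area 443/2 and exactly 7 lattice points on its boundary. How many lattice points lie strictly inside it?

Pick's theorem A = I + B/2 − 1 rearranges to I = A − B/2 + 1 = 443/2 − 7/2 + 1 = 219.

219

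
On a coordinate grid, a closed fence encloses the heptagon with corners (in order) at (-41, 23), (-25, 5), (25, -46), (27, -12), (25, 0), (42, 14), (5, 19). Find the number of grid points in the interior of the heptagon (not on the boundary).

2300

Using the shoelace formula, 2A = |[(-41)·5 − (-25)·23] + [(-25)·(-46) − 25·5] + [25·(-12) − 27·(-46)] + [27·0 − 25·(-12)] + [25·14 − 42·0] + [42·19 − 5·14] + [5·23 − (-41)·19]| = 4609, so the area is 4609/2.
Along each edge there are gcd(|Δx|,|Δy|)+1 lattice points, so counting each shared vertex once the boundary has gcd(16,18) + gcd(50,51) + gcd(2,34) + gcd(2,12) + gcd(17,14) + gcd(37,5) + gcd(46,4) = 2+1+2+2+1+1+2 = 11.
Pick's theorem gives I = A − B/2 + 1 = 4609/2 − 11/2 + 1 = 2300.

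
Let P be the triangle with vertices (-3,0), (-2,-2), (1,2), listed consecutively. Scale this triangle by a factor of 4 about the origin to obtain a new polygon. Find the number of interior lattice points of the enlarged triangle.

The shoelace formula gives twice the area as |[(-3)·(-2) − (-2)·0] + [(-2)·2 − 1·(-2)] + [1·0 − (-3)·2]| = 10, so the area is 5.
Along each edge there are gcd(|Δx|,|Δy|)+1 lattice points, so counting each shared vertex once the boundary has gcd(1,2) + gcd(3,4) + gcd(4,2) = 1+1+2 = 4.
Scaling by 4 multiplies the area by 4² = 16 (so the new area is 80) and multiplies the boundary lattice-point count by 4, giving 16.
By Pick's theorem, the interior count of the dilated polygon is 80 − 16/2 + 1 = 73.

73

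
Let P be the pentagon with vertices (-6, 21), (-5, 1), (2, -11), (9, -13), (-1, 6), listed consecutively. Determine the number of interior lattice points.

137

Using the shoelace formula, 2A = |((-6)·1 − (-5)·21) + ((-5)·(-11) − 2·1) + (2·(-13) − 9·(-11)) + (9·6 − (-1)·(-13)) + ((-1)·21 − (-6)·6)| = 281, so the area is 140.5.
Along each edge there are gcd(|Δx|,|Δy|)+1 lattice points, so counting each shared vertex once the boundary has gcd(1,20) + gcd(7,12) + gcd(7,2) + gcd(10,19) + gcd(5,15) = 1+1+1+1+5 = 9.
By Pick's theorem A = I + B/2 − 1, so I = 140.5 − 9/2 + 1 = 137.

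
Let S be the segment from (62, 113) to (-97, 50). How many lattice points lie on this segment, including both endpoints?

4

The number of lattice points on a segment between lattice points is gcd(|Δx|,|Δy|) + 1 = gcd(159,63) + 1 = 3 + 1 = 4.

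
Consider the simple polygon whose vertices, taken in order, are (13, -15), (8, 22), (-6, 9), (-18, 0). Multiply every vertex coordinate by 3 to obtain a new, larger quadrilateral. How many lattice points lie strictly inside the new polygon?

Using the shoelace formula, 2A = |(13·22 − 8·(-15)) + (8·9 − (-6)·22) + ((-6)·0 − (-18)·9) + ((-18)·(-15) − 13·0)| = 1042, so the area is 521.
The number of boundary lattice points is Σ gcd(|Δx|,|Δy|) = gcd(5,37) + gcd(14,13) + gcd(12,9) + gcd(31,15) = 1+1+3+1 = 6.
Scaling by 3 multiplies the area by 3² = 9 (so the new area is 4689) and multiplies the boundary lattice-point count by 3, giving 18.
By Pick's theorem, the interior count of the dilated polygon is 4689 − 18/2 + 1 = 4681.

4681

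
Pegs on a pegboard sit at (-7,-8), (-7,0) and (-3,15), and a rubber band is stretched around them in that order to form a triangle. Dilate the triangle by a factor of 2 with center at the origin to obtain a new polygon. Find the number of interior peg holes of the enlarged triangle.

Using the shoelace formula, 2A = |((-7)·0 − (-7)·(-8)) + ((-7)·15 − (-3)·0) + ((-3)·(-8) − (-7)·15)| = 32, so the area is 16.
Along each edge there are gcd(|Δx|,|Δy|)+1 lattice points, so counting each shared vertex once the boundary has gcd(0,8) + gcd(4,15) + gcd(4,23) = 8+1+1 = 10.
Scaling by 2 multiplies the area by 2² = 4 (so the new area is 64) and multiplies the boundary lattice-point count by 2, giving 20.
By Pick's theorem, the interior count of the dilated polygon is 64 − 20/2 + 1 = 55.

55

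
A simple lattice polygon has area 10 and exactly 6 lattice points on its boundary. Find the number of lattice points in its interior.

From Pick's theorem, I = A − B/2 + 1 = 10 − 6/2 + 1 = 8.

8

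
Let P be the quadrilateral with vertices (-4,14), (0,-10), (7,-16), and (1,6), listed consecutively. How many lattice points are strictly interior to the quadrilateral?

The shoelace formula gives twice the area as |((-4)·(-10) − 0·14) + (0·(-16) − 7·(-10)) + (7·6 − 1·(-16)) + (1·14 − (-4)·6)| = 206, so the area is 103.
Summing gcd(|Δx|,|Δy|) over the edges gives the boundary count: gcd(4,24) + gcd(7,6) + gcd(6,22) + gcd(5,8) = 4+1+2+1 = 8.
Pick's theorem gives I = A − B/2 + 1 = 103 − 8/2 + 1 = 100.

100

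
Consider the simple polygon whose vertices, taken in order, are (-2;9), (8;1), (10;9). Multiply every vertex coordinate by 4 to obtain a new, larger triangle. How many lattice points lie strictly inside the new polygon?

737

By the shoelace formula, twice the signed area is |[(-2)·1 − 8·9] + [8·9 − 10·1] + [10·9 − (-2)·9]| = 96, so the area is 48.
Along each edge there are gcd(|Δx|,|Δy|)+1 lattice points, so counting each shared vertex once the boundary has gcd(10,8) + gcd(2,8) + gcd(12,0) = 2+2+12 = 16.
Scaling by 4 multiplies the area by 4² = 16 (so the new area is 768) and multiplies the boundary lattice-point count by 4, giving 64.
By Pick's theorem, the interior count of the dilated polygon is 768 − 64/2 + 1 = 737.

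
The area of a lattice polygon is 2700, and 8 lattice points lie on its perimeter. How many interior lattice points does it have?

Pick's theorem A = I + B/2 − 1 rearranges to I = A − B/2 + 1 = 2700 − 8/2 + 1 = 2697.

2697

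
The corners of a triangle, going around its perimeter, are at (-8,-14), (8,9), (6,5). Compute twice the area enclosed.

Using the shoelace formula, 2A = |((-8)·9 − 8·(-14)) + (8·5 − 6·9) + (6·(-14) − (-8)·5)| = 18, so the area is 9.

18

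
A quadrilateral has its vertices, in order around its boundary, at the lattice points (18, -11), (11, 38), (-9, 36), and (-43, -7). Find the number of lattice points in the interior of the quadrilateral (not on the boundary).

The shoelace formula gives twice the area as |(18·38 − 11·(-11)) + (11·36 − (-9)·38) + ((-9)·(-7) − (-43)·36) + ((-43)·(-11) − 18·(-7))| = 3753, so the area is 1876.5.
Summing gcd(|Δx|,|Δy|) over the edges gives the boundary count: gcd(7,49) + gcd(20,2) + gcd(34,43) + gcd(61,4) = 7+2+1+1 = 11.
By Pick's theorem A = I + B/2 − 1, so I = 1876.5 − 11/2 + 1 = 1872.

1872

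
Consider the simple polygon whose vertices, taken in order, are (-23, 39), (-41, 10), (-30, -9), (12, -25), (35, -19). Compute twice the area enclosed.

The shoelace formula gives twice the area as |((-23)·10 − (-41)·39) + ((-41)·(-9) − (-30)·10) + ((-30)·(-25) − 12·(-9)) + (12·(-19) − 35·(-25)) + (35·39 − (-23)·(-19))| = 4471, so the area is 4471/2.

4471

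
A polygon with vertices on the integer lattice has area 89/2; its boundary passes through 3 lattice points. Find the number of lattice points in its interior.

44

From Pick's theorem, I = A − B/2 + 1 = 89/2 − 3/2 + 1 = 44.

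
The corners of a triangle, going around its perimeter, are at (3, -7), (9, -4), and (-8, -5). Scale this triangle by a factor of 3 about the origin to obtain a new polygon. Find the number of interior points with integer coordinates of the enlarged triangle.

Using the shoelace formula, 2A = |[3·(-4) − 9·(-7)] + [9·(-5) − (-8)·(-4)] + [(-8)·(-7) − 3·(-5)]| = 45, so the area is 45/2.
The number of boundary lattice points is Σ gcd(|Δx|,|Δy|) = gcd(6,3) + gcd(17,1) + gcd(11,2) = 3+1+1 = 5.
Scaling by 3 multiplies the area by 3² = 9 (so the new area is 405/2) and multiplies the boundary lattice-point count by 3, giving 15.
By Pick's theorem, the interior count of the dilated polygon is 405/2 − 15/2 + 1 = 196.

196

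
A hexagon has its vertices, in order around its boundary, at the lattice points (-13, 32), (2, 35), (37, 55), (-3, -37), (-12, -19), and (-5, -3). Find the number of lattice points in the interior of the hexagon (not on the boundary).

The shoelace formula gives twice the area as |[(-13)·35 − 2·32] + [2·55 − 37·35] + [37·(-37) − (-3)·55] + [(-3)·(-19) − (-12)·(-37)] + [(-12)·(-3) − (-5)·(-19)] + [(-5)·32 − (-13)·(-3)]| = 3553, so the area is 1776.5.
Summing gcd(|Δx|,|Δy|) over the edges gives the boundary count: gcd(15,3) + gcd(35,20) + gcd(40,92) + gcd(9,18) + gcd(7,16) + gcd(8,35) = 3+5+4+9+1+1 = 23.
Pick's theorem gives I = A − B/2 + 1 = 1776.5 − 23/2 + 1 = 1766.

1766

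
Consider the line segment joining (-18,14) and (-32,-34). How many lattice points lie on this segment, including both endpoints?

The number of lattice points on a segment between lattice points is gcd(|Δx|,|Δy|) + 1 = gcd(14,48) + 1 = 2 + 1 = 3.

3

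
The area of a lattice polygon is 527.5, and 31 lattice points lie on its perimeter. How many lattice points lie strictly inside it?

From Pick's theorem, I = A − B/2 + 1 = 527.5 − 31/2 + 1 = 513.

513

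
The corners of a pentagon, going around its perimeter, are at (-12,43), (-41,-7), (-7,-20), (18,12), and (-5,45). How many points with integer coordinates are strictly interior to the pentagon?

The shoelace formula gives twice the area as |[(-12)·(-7) − (-41)·43] + [(-41)·(-20) − (-7)·(-7)] + [(-7)·12 − 18·(-20)] + [18·45 − (-5)·12] + [(-5)·43 − (-12)·45]| = 4089, so the area is 2044.5.
Summing gcd(|Δx|,|Δy|) over the edges gives the boundary count: gcd(29,50) + gcd(34,13) + gcd(25,32) + gcd(23,33) + gcd(7,2) = 1+1+1+1+1 = 5.
By Pick's theorem A = I + B/2 − 1, so I = 2044.5 − 5/2 + 1 = 2043.

2043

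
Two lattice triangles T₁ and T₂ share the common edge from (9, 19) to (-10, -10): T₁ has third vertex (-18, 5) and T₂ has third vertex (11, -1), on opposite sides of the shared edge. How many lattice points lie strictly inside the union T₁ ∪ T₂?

475

The union is the simple quadrilateral with vertices (9, 19), (-18, 5), (-10, -10), (11, -1) in order.
The shoelace formula gives twice the area as |(9·5 − (-18)·19) + ((-18)·(-10) − (-10)·5) + ((-10)·(-1) − 11·(-10)) + (11·19 − 9·(-1))| = 955, so the area is 955/2.
The number of boundary lattice points is Σ gcd(|Δx|,|Δy|) = gcd(27,14) + gcd(8,15) + gcd(21,9) + gcd(2,20) = 1+1+3+2 = 7.
By Pick's theorem I = A − B/2 + 1 = 955/2 − 7/2 + 1 = 475.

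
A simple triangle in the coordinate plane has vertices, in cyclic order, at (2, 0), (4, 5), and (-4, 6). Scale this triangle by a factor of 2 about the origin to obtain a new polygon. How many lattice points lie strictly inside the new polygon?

77

By the shoelace formula, twice the signed area is |[2·5 − 4·0] + [4·6 − (-4)·5] + [(-4)·0 − 2·6]| = 42, so the area is 21.
The number of boundary lattice points is Σ gcd(|Δx|,|Δy|) = gcd(2,5) + gcd(8,1) + gcd(6,6) = 1+1+6 = 8.
Scaling by 2 multiplies the area by 2² = 4 (so the new area is 84) and multiplies the boundary lattice-point count by 2, giving 16.
By Pick's theorem, the interior count of the dilated polygon is 84 − 16/2 + 1 = 77.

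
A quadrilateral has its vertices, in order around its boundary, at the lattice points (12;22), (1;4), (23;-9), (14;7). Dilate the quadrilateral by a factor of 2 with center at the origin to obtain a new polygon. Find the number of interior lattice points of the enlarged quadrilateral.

By the shoelace formula, twice the signed area is |[12·4 − 1·22] + [1·(-9) − 23·4] + [23·7 − 14·(-9)] + [14·22 − 12·7]| = 436, so the area is 218.
Along each edge there are gcd(|Δx|,|Δy|)+1 lattice points, so counting each shared vertex once the boundary has gcd(11,18) + gcd(22,13) + gcd(9,16) + gcd(2,15) = 1+1+1+1 = 4.
Scaling by 2 multiplies the area by 2² = 4 (so the new area is 872) and multiplies the boundary lattice-point count by 2, giving 8.
By Pick's theorem, the interior count of the dilated polygon is 872 − 8/2 + 1 = 869.

869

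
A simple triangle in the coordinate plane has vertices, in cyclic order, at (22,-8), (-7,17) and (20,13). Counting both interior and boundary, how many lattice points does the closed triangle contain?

The shoelace formula gives twice the area as |(22·17 − (-7)·(-8)) + ((-7)·13 − 20·17) + (20·(-8) − 22·13)| = 559, so the area is 559/2.
Along each edge there are gcd(|Δx|,|Δy|)+1 lattice points, so counting each shared vertex once the boundary has gcd(29,25) + gcd(27,4) + gcd(2,21) = 1+1+1 = 3.
Pick's theorem gives I = A − B/2 + 1 = 559/2 − 3/2 + 1 = 279, so the closed region contains I + B = 279 + 3 = 282 lattice points.

282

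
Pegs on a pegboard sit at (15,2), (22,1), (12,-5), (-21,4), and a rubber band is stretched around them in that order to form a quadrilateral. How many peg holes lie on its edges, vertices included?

8

Along each edge there are gcd(|Δx|,|Δy|)+1 lattice points, so counting each shared vertex once the boundary has gcd(7,1) + gcd(10,6) + gcd(33,9) + gcd(36,2) = 1+2+3+2 = 8.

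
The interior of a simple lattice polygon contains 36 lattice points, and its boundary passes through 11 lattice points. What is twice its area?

Pick's theorem states A = I + B/2 − 1, so A = 36 + 11/2 − 1 = 81/2.
Hence 2A = 81.

81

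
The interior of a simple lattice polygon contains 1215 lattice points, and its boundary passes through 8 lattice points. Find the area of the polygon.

Pick's theorem states A = I + B/2 − 1, so A = 1215 + 8/2 − 1 = 1218.

1218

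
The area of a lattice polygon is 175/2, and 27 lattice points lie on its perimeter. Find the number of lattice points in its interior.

From Pick's theorem, I = A − B/2 + 1 = 175/2 − 27/2 + 1 = 75.

75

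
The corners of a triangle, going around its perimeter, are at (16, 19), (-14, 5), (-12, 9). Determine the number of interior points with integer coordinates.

44

The shoelace formula gives twice the area as |[16·5 − (-14)·19] + [(-14)·9 − (-12)·5] + [(-12)·19 − 16·9]| = 92, so the area is 46.
Summing gcd(|Δx|,|Δy|) over the edges gives the boundary count: gcd(30,14) + gcd(2,4) + gcd(28,10) = 2+2+2 = 6.
Pick's theorem gives I = A − B/2 + 1 = 46 − 6/2 + 1 = 44.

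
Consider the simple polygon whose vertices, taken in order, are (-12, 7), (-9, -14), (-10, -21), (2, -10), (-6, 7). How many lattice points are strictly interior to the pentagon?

The shoelace formula gives twice the area as |[(-12)·(-14) − (-9)·7] + [(-9)·(-21) − (-10)·(-14)] + [(-10)·(-10) − 2·(-21)] + [2·7 − (-6)·(-10)] + [(-6)·7 − (-12)·7]| = 418, so the area is 209.
The number of boundary lattice points is Σ gcd(|Δx|,|Δy|) = gcd(3,21) + gcd(1,7) + gcd(12,11) + gcd(8,17) + gcd(6,0) = 3+1+1+1+6 = 12.
By Pick's theorem A = I + B/2 − 1, so I = 209 − 12/2 + 1 = 204.

204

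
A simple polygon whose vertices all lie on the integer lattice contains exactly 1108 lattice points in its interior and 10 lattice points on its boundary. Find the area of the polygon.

Pick's theorem states A = I + B/2 − 1, so A = 1108 + 10/2 − 1 = 1112.

1112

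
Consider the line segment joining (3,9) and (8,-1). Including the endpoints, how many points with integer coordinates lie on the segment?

6

The number of lattice points on a segment between lattice points is gcd(|Δx|,|Δy|) + 1 = gcd(5,10) + 1 = 5 + 1 = 6.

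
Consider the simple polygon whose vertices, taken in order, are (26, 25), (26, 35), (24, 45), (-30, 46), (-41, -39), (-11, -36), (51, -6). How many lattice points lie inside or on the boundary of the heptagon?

Using the shoelace formula, 2A = |(26·35 − 26·25) + (26·45 − 24·35) + (24·46 − (-30)·45) + ((-30)·(-39) − (-41)·46) + ((-41)·(-36) − (-11)·(-39)) + ((-11)·(-6) − 51·(-36)) + (51·25 − 26·(-6))| = 10480, so the area is 5240.
Summing gcd(|Δx|,|Δy|) over the edges gives the boundary count: gcd(0,10) + gcd(2,10) + gcd(54,1) + gcd(11,85) + gcd(30,3) + gcd(62,30) + gcd(25,31) = 10+2+1+1+3+2+1 = 20.
Pick's theorem gives I = A − B/2 + 1 = 5240 − 20/2 + 1 = 5231, so the closed region contains I + B = 5231 + 20 = 5251 lattice points.

5251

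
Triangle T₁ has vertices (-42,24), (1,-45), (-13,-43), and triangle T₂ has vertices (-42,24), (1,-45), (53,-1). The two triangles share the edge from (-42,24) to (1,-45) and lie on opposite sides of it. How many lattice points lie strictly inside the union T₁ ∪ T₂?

The union is the simple quadrilateral with vertices (-42,24), (-13,-43), (1,-45), (53,-1) in order.
The shoelace formula gives twice the area as |[(-42)·(-43) − (-13)·24] + [(-13)·(-45) − 1·(-43)] + [1·(-1) − 53·(-45)] + [53·24 − (-42)·(-1)]| = 6360, so the area is 3180.
Along each edge there are gcd(|Δx|,|Δy|)+1 lattice points, so counting each shared vertex once the boundary has gcd(29,67) + gcd(14,2) + gcd(52,44) + gcd(95,25) = 1+2+4+5 = 12.
By Pick's theorem I = A − B/2 + 1 = 3180 − 12/2 + 1 = 3175.

3175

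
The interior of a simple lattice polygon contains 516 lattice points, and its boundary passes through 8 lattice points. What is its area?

Pick's theorem states A = I + B/2 − 1, so A = 516 + 8/2 − 1 = 519.

519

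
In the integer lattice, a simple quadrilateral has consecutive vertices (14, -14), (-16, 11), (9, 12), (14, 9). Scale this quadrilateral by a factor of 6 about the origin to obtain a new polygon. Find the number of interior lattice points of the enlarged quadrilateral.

The shoelace formula gives twice the area as |(14·11 − (-16)·(-14)) + ((-16)·12 − 9·11) + (9·9 − 14·12) + (14·(-14) − 14·9)| = 770, so the area is 385.
Along each edge there are gcd(|Δx|,|Δy|)+1 lattice points, so counting each shared vertex once the boundary has gcd(30,25) + gcd(25,1) + gcd(5,3) + gcd(0,23) = 5+1+1+23 = 30.
Scaling by 6 multiplies the area by 6² = 36 (so the new area is 13860) and multiplies the boundary lattice-point count by 6, giving 180.
By Pick's theorem, the interior count of the dilated polygon is 13860 − 180/2 + 1 = 13771.

13771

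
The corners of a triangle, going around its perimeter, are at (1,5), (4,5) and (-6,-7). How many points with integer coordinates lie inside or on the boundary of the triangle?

22

By the shoelace formula, twice the signed area is |[1·5 − 4·5] + [4·(-7) − (-6)·5] + [(-6)·5 − 1·(-7)]| = 36, so the area is 18.
Along each edge there are gcd(|Δx|,|Δy|)+1 lattice points, so counting each shared vertex once the boundary has gcd(3,0) + gcd(10,12) + gcd(7,12) = 3+2+1 = 6.
Pick's theorem gives I = A − B/2 + 1 = 18 − 6/2 + 1 = 16, so the closed region contains I + B = 16 + 6 = 22 lattice points.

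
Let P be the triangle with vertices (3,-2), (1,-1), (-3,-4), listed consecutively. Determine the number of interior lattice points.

The shoelace formula gives twice the area as |[3·(-1) − 1·(-2)] + [1·(-4) − (-3)·(-1)] + [(-3)·(-2) − 3·(-4)]| = 10, so the area is 5.
Summing gcd(|Δx|,|Δy|) over the edges gives the boundary count: gcd(2,1) + gcd(4,3) + gcd(6,2) = 1+1+2 = 4.
Pick's theorem gives I = A − B/2 + 1 = 5 − 4/2 + 1 = 4.

4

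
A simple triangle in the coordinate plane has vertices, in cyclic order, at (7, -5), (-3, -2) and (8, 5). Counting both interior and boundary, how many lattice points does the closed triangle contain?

Using the shoelace formula, 2A = |(7·(-2) − (-3)·(-5)) + ((-3)·5 − 8·(-2)) + (8·(-5) − 7·5)| = 103, so the area is 103/2.
Along each edge there are gcd(|Δx|,|Δy|)+1 lattice points, so counting each shared vertex once the boundary has gcd(10,3) + gcd(11,7) + gcd(1,10) = 1+1+1 = 3.
Pick's theorem gives I = A − B/2 + 1 = 103/2 − 3/2 + 1 = 51, so the closed region contains I + B = 51 + 3 = 54 lattice points.

54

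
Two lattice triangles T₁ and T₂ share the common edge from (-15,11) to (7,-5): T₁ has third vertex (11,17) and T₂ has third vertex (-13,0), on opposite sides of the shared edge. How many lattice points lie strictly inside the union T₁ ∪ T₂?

375

The union is the simple quadrilateral with vertices (-15,11), (11,17), (7,-5), (-13,0) in order.
The shoelace formula gives twice the area as |((-15)·17 − 11·11) + (11·(-5) − 7·17) + (7·0 − (-13)·(-5)) + ((-13)·11 − (-15)·0)| = 758, so the area is 379.
Summing gcd(|Δx|,|Δy|) over the edges gives the boundary count: gcd(26,6) + gcd(4,22) + gcd(20,5) + gcd(2,11) = 2+2+5+1 = 10.
By Pick's theorem I = A − B/2 + 1 = 379 − 10/2 + 1 = 375.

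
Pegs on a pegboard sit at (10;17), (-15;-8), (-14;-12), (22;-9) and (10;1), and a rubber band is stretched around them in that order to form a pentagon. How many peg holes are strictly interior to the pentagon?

Using the shoelace formula, 2A = |(10·(-8) − (-15)·17) + ((-15)·(-12) − (-14)·(-8)) + ((-14)·(-9) − 22·(-12)) + (22·1 − 10·(-9)) + (10·17 − 10·1)| = 905, so the area is 452.5.
The number of boundary lattice points is Σ gcd(|Δx|,|Δy|) = gcd(25,25) + gcd(1,4) + gcd(36,3) + gcd(12,10) + gcd(0,16) = 25+1+3+2+16 = 47.
Pick's theorem gives I = A − B/2 + 1 = 452.5 − 47/2 + 1 = 430.

430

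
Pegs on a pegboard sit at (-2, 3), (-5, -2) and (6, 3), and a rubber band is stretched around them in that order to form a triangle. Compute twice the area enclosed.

40

The shoelace formula gives twice the area as |((-2)·(-2) − (-5)·3) + ((-5)·3 − 6·(-2)) + (6·3 − (-2)·3)| = 40, so the area is 20.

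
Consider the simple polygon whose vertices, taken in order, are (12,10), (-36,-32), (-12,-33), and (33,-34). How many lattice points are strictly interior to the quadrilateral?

Using the shoelace formula, 2A = |[12·(-32) − (-36)·10] + [(-36)·(-33) − (-12)·(-32)] + [(-12)·(-34) − 33·(-33)] + [33·10 − 12·(-34)]| = 3015, so the area is 1507.5.
The number of boundary lattice points is Σ gcd(|Δx|,|Δy|) = gcd(48,42) + gcd(24,1) + gcd(45,1) + gcd(21,44) = 6+1+1+1 = 9.
Pick's theorem gives I = A − B/2 + 1 = 1507.5 − 9/2 + 1 = 1504.

1504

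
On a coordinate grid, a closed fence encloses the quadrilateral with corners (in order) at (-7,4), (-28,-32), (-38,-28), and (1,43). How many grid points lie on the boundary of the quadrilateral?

7

The number of boundary lattice points is Σ gcd(|Δx|,|Δy|) = gcd(21,36) + gcd(10,4) + gcd(39,71) + gcd(8,39) = 3+2+1+1 = 7.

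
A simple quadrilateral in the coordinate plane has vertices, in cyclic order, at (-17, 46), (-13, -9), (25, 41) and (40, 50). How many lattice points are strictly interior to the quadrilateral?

Using the shoelace formula, 2A = |((-17)·(-9) − (-13)·46) + ((-13)·41 − 25·(-9)) + (25·50 − 40·41) + (40·46 − (-17)·50)| = 2743, so the area is 2743/2.
Along each edge there are gcd(|Δx|,|Δy|)+1 lattice points, so counting each shared vertex once the boundary has gcd(4,55) + gcd(38,50) + gcd(15,9) + gcd(57,4) = 1+2+3+1 = 7.
Pick's theorem gives I = A − B/2 + 1 = 2743/2 − 7/2 + 1 = 1369.

1369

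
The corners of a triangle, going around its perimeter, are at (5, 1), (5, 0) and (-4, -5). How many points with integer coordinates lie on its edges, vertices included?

5

Along each edge there are gcd(|Δx|,|Δy|)+1 lattice points, so counting each shared vertex once the boundary has gcd(0,1) + gcd(9,5) + gcd(9,6) = 1+1+3 = 5.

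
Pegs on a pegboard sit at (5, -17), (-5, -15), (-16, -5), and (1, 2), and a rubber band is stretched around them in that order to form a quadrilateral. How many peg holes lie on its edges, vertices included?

5

Summing gcd(|Δx|,|Δy|) over the edges gives the boundary count: gcd(10,2) + gcd(11,10) + gcd(17,7) + gcd(4,19) = 2+1+1+1 = 5.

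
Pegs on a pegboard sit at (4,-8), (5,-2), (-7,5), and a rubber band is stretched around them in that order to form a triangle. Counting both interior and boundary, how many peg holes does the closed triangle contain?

Using the shoelace formula, 2A = |(4·(-2) − 5·(-8)) + (5·5 − (-7)·(-2)) + ((-7)·(-8) − 4·5)| = 79, so the area is 39.5.
Along each edge there are gcd(|Δx|,|Δy|)+1 lattice points, so counting each shared vertex once the boundary has gcd(1,6) + gcd(12,7) + gcd(11,13) = 1+1+1 = 3.
Pick's theorem gives I = A − B/2 + 1 = 39.5 − 3/2 + 1 = 39, so the closed region contains I + B = 39 + 3 = 42 lattice points.

42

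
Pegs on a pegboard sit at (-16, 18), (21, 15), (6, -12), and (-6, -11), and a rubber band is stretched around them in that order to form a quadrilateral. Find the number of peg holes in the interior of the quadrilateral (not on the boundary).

Using the shoelace formula, 2A = |[(-16)·15 − 21·18] + [21·(-12) − 6·15] + [6·(-11) − (-6)·(-12)] + [(-6)·18 − (-16)·(-11)]| = 1382, so the area is 691.
The number of boundary lattice points is Σ gcd(|Δx|,|Δy|) = gcd(37,3) + gcd(15,27) + gcd(12,1) + gcd(10,29) = 1+3+1+1 = 6.
Pick's theorem gives I = A − B/2 + 1 = 691 − 6/2 + 1 = 689.

689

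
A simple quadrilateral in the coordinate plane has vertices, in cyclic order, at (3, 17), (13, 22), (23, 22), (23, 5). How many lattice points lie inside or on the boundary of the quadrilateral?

214

By the shoelace formula, twice the signed area is |(3·22 − 13·17) + (13·22 − 23·22) + (23·5 − 23·22) + (23·17 − 3·5)| = 390, so the area is 195.
Summing gcd(|Δx|,|Δy|) over the edges gives the boundary count: gcd(10,5) + gcd(10,0) + gcd(0,17) + gcd(20,12) = 5+10+17+4 = 36.
Pick's theorem gives I = A − B/2 + 1 = 195 − 36/2 + 1 = 178, so the closed region contains I + B = 178 + 36 = 214 lattice points.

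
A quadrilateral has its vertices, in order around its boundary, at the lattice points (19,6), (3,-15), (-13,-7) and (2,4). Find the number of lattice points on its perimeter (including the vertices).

11

The number of boundary lattice points is Σ gcd(|Δx|,|Δy|) = gcd(16,21) + gcd(16,8) + gcd(15,11) + gcd(17,2) = 1+8+1+1 = 11.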